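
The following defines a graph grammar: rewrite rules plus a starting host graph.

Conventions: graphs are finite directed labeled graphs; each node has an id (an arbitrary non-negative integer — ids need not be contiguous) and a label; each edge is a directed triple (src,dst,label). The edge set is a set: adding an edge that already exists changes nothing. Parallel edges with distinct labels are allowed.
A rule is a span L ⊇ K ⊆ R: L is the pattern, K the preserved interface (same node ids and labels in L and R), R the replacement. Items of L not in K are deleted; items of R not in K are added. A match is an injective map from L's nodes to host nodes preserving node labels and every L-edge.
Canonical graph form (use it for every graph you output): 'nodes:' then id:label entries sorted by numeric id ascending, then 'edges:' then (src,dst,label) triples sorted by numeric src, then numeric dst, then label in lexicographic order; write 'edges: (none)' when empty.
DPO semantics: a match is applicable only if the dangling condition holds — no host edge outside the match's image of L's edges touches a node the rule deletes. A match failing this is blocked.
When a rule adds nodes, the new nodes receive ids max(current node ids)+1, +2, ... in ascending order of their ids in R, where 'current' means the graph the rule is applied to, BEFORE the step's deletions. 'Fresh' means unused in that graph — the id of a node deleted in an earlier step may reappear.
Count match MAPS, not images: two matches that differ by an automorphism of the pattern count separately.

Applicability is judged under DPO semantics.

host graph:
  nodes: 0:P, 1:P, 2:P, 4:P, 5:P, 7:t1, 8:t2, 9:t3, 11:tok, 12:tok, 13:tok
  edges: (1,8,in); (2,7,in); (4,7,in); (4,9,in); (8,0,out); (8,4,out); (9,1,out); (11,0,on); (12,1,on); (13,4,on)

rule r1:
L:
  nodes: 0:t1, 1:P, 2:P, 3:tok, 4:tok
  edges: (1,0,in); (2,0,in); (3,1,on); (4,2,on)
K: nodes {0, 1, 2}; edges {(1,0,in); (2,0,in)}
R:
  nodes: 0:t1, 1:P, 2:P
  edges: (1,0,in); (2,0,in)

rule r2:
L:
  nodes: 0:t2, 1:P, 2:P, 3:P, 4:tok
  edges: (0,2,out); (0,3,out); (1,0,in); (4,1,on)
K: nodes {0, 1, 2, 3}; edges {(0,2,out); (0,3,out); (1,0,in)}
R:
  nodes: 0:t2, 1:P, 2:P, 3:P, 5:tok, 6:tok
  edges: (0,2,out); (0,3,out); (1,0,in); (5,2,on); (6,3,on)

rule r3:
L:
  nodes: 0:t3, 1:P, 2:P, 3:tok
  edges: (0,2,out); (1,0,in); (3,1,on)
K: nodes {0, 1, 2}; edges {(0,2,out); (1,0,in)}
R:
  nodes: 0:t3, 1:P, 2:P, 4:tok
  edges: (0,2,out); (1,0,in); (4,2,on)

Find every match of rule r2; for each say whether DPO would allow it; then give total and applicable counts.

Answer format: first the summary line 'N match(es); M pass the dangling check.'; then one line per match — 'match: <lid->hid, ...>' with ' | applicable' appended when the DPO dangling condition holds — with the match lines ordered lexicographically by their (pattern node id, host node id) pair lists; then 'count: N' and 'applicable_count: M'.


2 match(es); 2 pass the dangling check.
match: 0->8, 1->1, 2->0, 3->4, 4->12 | applicable
match: 0->8, 1->1, 2->4, 3->0, 4->12 | applicable
count: 2
applicable_count: 2


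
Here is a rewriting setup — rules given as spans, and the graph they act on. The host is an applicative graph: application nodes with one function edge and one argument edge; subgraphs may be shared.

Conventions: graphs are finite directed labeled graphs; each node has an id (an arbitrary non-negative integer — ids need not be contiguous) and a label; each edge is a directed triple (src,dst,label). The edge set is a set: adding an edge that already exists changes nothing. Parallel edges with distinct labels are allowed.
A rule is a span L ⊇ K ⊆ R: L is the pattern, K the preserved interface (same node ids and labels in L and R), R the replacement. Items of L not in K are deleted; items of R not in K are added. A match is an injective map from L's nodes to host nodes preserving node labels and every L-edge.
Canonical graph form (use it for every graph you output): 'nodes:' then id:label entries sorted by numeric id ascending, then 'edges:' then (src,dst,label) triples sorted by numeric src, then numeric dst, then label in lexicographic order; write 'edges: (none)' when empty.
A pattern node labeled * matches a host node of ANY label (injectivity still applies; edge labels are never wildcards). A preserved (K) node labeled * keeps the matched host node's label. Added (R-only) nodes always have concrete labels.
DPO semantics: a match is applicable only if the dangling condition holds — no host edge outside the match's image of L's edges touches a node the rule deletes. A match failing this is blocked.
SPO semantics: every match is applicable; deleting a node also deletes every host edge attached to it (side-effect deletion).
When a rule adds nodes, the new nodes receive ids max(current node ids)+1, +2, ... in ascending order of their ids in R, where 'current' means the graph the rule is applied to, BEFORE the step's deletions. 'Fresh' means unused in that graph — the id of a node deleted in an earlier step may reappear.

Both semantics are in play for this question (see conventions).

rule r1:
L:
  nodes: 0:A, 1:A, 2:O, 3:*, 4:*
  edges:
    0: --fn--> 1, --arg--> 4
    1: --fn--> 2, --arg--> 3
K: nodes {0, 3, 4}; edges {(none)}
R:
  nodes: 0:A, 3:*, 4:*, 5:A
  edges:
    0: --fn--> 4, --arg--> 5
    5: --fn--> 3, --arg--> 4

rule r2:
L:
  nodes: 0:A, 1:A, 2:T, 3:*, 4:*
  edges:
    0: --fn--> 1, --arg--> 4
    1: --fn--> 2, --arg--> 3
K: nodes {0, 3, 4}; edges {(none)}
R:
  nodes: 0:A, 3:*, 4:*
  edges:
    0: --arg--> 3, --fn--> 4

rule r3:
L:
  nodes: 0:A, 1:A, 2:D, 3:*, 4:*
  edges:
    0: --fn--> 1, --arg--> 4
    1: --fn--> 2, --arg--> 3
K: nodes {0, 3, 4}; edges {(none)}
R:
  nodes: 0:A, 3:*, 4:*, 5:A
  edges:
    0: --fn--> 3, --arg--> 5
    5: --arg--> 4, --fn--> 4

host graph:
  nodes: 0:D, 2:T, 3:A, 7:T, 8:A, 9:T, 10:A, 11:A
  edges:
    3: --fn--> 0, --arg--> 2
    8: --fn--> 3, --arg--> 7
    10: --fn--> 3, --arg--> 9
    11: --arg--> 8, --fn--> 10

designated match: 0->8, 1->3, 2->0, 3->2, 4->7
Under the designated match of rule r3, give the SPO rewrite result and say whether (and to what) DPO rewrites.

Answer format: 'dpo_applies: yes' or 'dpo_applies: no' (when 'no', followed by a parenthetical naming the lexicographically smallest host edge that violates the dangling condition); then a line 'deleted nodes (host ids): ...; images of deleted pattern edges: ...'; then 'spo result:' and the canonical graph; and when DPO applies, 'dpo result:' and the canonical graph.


dpo_applies: no
(the rule deletes node 3, which keeps host edge (10,3,fn) outside the match image — the dangling condition fails, DPO blocks; SPO proceeds and side-deletes such edges)
deleted nodes (host ids): 0, 3; images of deleted pattern edges: (3,0,fn); (3,2,arg); (8,3,fn); (8,7,arg)
spo result:
nodes: 2:T, 7:T, 8:A, 9:T, 10:A, 11:A, 12:A
edges: (8,2,fn); (8,12,arg); (10,9,arg); (11,8,arg); (11,10,fn); (12,7,arg); (12,7,fn)


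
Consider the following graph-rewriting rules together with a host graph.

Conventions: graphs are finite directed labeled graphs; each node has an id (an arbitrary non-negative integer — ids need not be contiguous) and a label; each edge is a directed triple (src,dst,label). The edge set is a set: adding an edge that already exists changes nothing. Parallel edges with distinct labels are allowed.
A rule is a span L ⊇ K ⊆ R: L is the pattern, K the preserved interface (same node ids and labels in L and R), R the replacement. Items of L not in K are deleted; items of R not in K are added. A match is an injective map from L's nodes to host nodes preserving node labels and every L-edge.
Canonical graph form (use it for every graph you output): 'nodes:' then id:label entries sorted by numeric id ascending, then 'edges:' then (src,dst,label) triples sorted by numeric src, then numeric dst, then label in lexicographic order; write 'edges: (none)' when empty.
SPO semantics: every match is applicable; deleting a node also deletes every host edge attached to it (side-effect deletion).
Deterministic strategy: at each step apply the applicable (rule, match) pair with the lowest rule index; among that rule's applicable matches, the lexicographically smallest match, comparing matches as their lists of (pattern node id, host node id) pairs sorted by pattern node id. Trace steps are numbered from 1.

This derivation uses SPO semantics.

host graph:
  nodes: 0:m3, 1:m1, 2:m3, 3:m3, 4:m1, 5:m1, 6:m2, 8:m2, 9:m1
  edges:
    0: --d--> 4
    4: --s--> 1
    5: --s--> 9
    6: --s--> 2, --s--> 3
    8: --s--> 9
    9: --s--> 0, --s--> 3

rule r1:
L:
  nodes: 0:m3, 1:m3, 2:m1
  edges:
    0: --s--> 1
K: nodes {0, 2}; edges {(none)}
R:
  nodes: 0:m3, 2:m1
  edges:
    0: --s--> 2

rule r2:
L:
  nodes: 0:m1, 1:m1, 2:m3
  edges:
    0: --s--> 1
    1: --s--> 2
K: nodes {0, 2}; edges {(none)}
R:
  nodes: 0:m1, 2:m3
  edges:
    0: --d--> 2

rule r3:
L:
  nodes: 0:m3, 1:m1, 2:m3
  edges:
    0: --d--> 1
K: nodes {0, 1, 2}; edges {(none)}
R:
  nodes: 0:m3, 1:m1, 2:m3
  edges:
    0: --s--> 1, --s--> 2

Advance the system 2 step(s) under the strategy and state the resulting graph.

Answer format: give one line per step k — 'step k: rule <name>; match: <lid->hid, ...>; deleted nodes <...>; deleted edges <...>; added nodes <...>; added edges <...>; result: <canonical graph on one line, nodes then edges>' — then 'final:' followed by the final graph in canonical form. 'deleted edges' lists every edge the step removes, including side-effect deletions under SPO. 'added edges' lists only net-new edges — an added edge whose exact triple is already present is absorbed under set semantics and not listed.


step 1: rule r2; match: 0->5, 1->9, 2->0; deleted nodes 9; deleted edges (5,9,s); (8,9,s); (9,0,s); (9,3,s); added nodes (none); added edges (5,0,d); result: nodes: 0:m3, 1:m1, 2:m3, 3:m3, 4:m1, 5:m1, 6:m2, 8:m2 edges: (0,4,d); (4,1,s); (5,0,d); (6,2,s); (6,3,s)
step 2: rule r3; match: 0->0, 1->4, 2->2; deleted nodes (none); deleted edges (0,4,d); added nodes (none); added edges (0,2,s); (0,4,s); result: nodes: 0:m3, 1:m1, 2:m3, 3:m3, 4:m1, 5:m1, 6:m2, 8:m2 edges: (0,2,s); (0,4,s); (4,1,s); (5,0,d); (6,2,s); (6,3,s)
final:
nodes: 0:m3, 1:m1, 2:m3, 3:m3, 4:m1, 5:m1, 6:m2, 8:m2
edges: (0,2,s); (0,4,s); (4,1,s); (5,0,d); (6,2,s); (6,3,s)


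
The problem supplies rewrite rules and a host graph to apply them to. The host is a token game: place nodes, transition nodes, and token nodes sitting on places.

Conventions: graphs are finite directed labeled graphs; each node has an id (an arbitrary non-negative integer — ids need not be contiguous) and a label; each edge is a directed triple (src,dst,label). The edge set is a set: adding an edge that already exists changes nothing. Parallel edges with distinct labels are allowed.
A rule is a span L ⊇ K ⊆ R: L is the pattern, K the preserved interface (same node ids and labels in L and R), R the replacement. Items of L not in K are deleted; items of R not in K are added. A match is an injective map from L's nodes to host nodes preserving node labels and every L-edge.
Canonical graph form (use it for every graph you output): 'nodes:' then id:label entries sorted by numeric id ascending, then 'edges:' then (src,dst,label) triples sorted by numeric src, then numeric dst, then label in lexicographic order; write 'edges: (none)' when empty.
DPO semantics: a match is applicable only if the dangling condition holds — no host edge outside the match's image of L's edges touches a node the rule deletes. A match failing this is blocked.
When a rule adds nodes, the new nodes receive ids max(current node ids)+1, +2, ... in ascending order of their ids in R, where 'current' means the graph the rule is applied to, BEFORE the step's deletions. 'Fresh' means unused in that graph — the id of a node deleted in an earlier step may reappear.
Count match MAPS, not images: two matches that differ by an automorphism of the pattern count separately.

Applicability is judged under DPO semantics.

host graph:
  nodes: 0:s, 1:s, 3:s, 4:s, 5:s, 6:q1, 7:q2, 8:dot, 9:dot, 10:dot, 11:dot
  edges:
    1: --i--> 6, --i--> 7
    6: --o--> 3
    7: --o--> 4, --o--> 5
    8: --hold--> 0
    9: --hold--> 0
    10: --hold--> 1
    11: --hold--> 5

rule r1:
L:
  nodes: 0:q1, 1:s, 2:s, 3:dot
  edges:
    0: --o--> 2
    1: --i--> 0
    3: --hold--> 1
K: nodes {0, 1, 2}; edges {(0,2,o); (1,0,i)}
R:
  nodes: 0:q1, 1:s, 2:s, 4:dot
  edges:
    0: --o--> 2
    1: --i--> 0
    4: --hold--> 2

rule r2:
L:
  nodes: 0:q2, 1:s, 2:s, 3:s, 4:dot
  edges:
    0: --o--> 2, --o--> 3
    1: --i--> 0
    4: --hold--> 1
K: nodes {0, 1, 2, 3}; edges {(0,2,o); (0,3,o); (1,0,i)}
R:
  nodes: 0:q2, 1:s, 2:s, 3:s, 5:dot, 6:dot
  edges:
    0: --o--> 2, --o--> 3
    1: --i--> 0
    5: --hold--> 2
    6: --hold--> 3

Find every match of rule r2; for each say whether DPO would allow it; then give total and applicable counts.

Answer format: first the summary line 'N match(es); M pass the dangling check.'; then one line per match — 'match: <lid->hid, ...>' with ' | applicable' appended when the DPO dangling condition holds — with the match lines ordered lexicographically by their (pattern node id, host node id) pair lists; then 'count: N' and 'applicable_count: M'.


2 match(es); 2 pass the dangling check.
match: 0->7, 1->1, 2->4, 3->5, 4->10 | applicable
match: 0->7, 1->1, 2->5, 3->4, 4->10 | applicable
count: 2
applicable_count: 2


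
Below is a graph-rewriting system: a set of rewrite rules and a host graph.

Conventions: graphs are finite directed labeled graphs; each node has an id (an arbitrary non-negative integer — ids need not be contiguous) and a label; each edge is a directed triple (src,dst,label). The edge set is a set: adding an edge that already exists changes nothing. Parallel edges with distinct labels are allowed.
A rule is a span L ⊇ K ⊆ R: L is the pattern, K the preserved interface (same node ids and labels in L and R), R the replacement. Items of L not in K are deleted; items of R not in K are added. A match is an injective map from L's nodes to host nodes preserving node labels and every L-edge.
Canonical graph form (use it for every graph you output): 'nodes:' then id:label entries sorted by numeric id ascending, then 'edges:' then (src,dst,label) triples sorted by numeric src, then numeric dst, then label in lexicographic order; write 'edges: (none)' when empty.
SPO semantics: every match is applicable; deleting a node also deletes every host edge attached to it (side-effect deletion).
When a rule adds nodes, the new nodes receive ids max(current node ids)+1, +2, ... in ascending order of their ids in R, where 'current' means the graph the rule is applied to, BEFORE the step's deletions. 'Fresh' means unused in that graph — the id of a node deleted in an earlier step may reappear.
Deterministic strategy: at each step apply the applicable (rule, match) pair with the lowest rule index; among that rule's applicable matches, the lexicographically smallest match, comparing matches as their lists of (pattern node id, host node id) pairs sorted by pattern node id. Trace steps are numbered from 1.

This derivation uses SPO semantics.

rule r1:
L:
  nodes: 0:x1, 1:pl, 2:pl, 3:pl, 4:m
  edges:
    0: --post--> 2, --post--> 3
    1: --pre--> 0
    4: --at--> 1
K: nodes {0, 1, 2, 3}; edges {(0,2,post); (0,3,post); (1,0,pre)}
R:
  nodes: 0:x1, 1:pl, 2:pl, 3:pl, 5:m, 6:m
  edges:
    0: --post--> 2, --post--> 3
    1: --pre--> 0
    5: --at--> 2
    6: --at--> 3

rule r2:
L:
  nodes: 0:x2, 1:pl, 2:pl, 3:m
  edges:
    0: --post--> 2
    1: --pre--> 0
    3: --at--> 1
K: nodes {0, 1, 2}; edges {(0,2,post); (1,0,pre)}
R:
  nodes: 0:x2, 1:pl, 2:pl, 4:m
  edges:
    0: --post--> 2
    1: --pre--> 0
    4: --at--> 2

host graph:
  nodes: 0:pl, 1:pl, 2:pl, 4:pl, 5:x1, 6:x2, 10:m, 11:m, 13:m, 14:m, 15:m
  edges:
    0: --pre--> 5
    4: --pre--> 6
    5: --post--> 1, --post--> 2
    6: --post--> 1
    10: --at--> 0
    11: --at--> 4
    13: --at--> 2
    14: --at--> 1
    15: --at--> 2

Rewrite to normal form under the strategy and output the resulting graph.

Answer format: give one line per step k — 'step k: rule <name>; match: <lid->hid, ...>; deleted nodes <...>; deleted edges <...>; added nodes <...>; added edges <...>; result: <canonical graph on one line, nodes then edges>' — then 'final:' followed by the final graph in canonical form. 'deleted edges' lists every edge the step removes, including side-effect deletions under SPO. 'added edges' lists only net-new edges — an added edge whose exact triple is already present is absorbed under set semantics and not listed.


step 1: rule r1; match: 0->5, 1->0, 2->1, 3->2, 4->10; deleted nodes 10; deleted edges (10,0,at); added nodes 16, 17; added edges (16,1,at); (17,2,at); result: nodes: 0:pl, 1:pl, 2:pl, 4:pl, 5:x1, 6:x2, 11:m, 13:m, 14:m, 15:m, 16:m, 17:m edges: (0,5,pre); (4,6,pre); (5,1,post); (5,2,post); (6,1,post); (11,4,at); (13,2,at); (14,1,at); (15,2,at); (16,1,at); (17,2,at)
step 2: rule r2; match: 0->6, 1->4, 2->1, 3->11; deleted nodes 11; deleted edges (11,4,at); added nodes 18; added edges (18,1,at); result: nodes: 0:pl, 1:pl, 2:pl, 4:pl, 5:x1, 6:x2, 13:m, 14:m, 15:m, 16:m, 17:m, 18:m edges: (0,5,pre); (4,6,pre); (5,1,post); (5,2,post); (6,1,post); (13,2,at); (14,1,at); (15,2,at); (16,1,at); (17,2,at); (18,1,at)
final:
nodes: 0:pl, 1:pl, 2:pl, 4:pl, 5:x1, 6:x2, 13:m, 14:m, 15:m, 16:m, 17:m, 18:m
edges: (0,5,pre); (4,6,pre); (5,1,post); (5,2,post); (6,1,post); (13,2,at); (14,1,at); (15,2,at); (16,1,at); (17,2,at); (18,1,at)


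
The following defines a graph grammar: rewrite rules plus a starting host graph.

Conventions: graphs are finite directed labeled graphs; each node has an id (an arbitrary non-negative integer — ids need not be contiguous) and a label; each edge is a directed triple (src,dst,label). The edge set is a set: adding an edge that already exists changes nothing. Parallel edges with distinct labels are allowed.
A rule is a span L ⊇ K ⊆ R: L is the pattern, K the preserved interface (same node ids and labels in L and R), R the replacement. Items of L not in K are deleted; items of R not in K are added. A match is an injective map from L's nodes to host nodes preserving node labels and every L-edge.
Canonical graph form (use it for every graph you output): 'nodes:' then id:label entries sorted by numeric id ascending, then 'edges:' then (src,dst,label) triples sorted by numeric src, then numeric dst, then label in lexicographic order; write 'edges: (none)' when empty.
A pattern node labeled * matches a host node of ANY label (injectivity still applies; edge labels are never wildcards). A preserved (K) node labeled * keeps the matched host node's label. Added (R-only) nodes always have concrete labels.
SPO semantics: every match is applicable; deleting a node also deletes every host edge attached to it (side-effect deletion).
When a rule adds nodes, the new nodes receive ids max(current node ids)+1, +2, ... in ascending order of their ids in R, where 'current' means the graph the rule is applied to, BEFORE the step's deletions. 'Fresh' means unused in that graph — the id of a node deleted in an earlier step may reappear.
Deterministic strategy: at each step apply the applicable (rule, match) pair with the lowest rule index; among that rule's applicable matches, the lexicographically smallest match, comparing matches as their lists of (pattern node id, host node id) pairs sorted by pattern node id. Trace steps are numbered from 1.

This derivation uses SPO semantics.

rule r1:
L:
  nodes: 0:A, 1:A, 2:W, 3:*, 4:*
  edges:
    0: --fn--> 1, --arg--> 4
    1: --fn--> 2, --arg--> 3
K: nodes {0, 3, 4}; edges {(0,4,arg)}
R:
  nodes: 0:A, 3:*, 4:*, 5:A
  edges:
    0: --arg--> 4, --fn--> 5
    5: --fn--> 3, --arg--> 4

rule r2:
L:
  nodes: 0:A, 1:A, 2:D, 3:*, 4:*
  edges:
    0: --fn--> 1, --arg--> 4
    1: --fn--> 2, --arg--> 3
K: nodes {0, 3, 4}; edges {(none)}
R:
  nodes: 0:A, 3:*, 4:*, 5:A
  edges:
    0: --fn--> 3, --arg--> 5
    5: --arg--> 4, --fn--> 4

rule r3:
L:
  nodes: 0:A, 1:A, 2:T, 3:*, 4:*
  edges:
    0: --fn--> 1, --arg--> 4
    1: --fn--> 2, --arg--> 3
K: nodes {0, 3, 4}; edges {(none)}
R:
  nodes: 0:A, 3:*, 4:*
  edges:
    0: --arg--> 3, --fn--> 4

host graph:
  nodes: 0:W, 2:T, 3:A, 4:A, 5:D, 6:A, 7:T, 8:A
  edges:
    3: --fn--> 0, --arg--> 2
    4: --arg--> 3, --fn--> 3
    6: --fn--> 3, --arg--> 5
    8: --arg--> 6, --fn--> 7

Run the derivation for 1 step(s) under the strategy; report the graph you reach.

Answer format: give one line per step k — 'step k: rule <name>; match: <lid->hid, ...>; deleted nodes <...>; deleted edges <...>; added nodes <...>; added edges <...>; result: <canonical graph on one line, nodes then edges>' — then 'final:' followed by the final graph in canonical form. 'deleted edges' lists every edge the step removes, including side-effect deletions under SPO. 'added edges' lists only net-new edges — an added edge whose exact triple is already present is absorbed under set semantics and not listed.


step 1: rule r1; match: 0->6, 1->3, 2->0, 3->2, 4->5; deleted nodes 0, 3; deleted edges (3,0,fn); (3,2,arg); (4,3,arg); (4,3,fn); (6,3,fn); added nodes 9; added edges (6,9,fn); (9,2,fn); (9,5,arg); result: nodes: 2:T, 4:A, 5:D, 6:A, 7:T, 8:A, 9:A edges: (6,5,arg); (6,9,fn); (8,6,arg); (8,7,fn); (9,2,fn); (9,5,arg)
final:
nodes: 2:T, 4:A, 5:D, 6:A, 7:T, 8:A, 9:A
edges: (6,5,arg); (6,9,fn); (8,6,arg); (8,7,fn); (9,2,fn); (9,5,arg)


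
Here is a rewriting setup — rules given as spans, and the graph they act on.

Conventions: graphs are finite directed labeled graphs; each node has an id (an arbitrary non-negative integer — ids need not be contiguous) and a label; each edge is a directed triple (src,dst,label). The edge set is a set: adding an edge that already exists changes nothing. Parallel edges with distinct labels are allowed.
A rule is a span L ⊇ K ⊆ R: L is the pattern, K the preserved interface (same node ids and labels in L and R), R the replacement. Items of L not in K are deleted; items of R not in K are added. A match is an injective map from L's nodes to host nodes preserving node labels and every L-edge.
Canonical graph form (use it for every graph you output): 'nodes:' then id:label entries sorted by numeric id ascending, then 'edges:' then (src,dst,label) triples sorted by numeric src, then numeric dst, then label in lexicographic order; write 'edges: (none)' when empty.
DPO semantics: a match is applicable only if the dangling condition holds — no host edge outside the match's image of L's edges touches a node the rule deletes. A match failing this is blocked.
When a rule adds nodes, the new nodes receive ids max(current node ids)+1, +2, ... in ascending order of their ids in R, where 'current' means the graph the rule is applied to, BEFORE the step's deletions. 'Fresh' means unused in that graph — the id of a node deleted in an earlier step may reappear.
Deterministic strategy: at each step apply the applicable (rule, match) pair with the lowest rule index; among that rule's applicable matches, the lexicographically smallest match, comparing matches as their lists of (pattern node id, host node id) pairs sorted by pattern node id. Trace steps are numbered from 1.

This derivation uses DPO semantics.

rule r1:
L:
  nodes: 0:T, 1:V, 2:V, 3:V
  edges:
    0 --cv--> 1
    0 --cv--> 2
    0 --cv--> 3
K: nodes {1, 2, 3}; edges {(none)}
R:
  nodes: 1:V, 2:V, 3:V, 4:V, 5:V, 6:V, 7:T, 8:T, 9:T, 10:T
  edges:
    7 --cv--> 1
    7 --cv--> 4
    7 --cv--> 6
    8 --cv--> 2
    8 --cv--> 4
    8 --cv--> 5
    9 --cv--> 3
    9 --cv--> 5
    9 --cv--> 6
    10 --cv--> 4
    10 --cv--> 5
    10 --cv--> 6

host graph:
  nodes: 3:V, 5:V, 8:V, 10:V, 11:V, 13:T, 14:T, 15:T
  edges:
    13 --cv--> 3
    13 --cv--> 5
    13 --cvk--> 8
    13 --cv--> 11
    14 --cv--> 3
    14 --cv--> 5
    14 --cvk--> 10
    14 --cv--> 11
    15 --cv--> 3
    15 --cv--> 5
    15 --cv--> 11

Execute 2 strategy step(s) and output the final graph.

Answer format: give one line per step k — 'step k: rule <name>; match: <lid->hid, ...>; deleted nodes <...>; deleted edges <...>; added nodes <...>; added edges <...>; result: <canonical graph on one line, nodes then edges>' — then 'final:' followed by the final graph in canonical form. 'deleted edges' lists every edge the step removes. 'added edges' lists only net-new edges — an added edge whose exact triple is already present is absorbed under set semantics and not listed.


step 1: rule r1; match: 0->15, 1->3, 2->5, 3->11; deleted nodes 15; deleted edges (15,3,cv); (15,5,cv); (15,11,cv); added nodes 16, 17, 18, 19, 20, 21, 22; added edges (19,3,cv); (19,16,cv); (19,18,cv); (20,5,cv); (20,16,cv); (20,17,cv); (21,11,cv); (21,17,cv); (21,18,cv); (22,16,cv); (22,17,cv); (22,18,cv); result: nodes: 3:V, 5:V, 8:V, 10:V, 11:V, 13:T, 14:T, 16:V, 17:V, 18:V, 19:T, 20:T, 21:T, 22:T edges: (13,3,cv); (13,5,cv); (13,8,cvk); (13,11,cv); (14,3,cv); (14,5,cv); (14,10,cvk); (14,11,cv); (19,3,cv); (19,16,cv); (19,18,cv); (20,5,cv); (20,16,cv); (20,17,cv); (21,11,cv); (21,17,cv); (21,18,cv); (22,16,cv); (22,17,cv); (22,18,cv)
step 2: rule r1; match: 0->19, 1->3, 2->16, 3->18; deleted nodes 19; deleted edges (19,3,cv); (19,16,cv); (19,18,cv); added nodes 23, 24, 25, 26, 27, 28, 29; added edges (26,3,cv); (26,23,cv); (26,25,cv); (27,16,cv); (27,23,cv); (27,24,cv); (28,18,cv); (28,24,cv); (28,25,cv); (29,23,cv); (29,24,cv); (29,25,cv); result: nodes: 3:V, 5:V, 8:V, 10:V, 11:V, 13:T, 14:T, 16:V, 17:V, 18:V, 20:T, 21:T, 22:T, 23:V, 24:V, 25:V, 26:T, 27:T, 28:T, 29:T edges: (13,3,cv); (13,5,cv); (13,8,cvk); (13,11,cv); (14,3,cv); (14,5,cv); (14,10,cvk); (14,11,cv); (20,5,cv); (20,16,cv); (20,17,cv); (21,11,cv); (21,17,cv); (21,18,cv); (22,16,cv); (22,17,cv); (22,18,cv); (26,3,cv); (26,23,cv); (26,25,cv); (27,16,cv); (27,23,cv); (27,24,cv); (28,18,cv); (28,24,cv); (28,25,cv); (29,23,cv); (29,24,cv); (29,25,cv)
final:
nodes: 3:V, 5:V, 8:V, 10:V, 11:V, 13:T, 14:T, 16:V, 17:V, 18:V, 20:T, 21:T, 22:T, 23:V, 24:V, 25:V, 26:T, 27:T, 28:T, 29:T
edges: (13,3,cv); (13,5,cv); (13,8,cvk); (13,11,cv); (14,3,cv); (14,5,cv); (14,10,cvk); (14,11,cv); (20,5,cv); (20,16,cv); (20,17,cv); (21,11,cv); (21,17,cv); (21,18,cv); (22,16,cv); (22,17,cv); (22,18,cv); (26,3,cv); (26,23,cv); (26,25,cv); (27,16,cv); (27,23,cv); (27,24,cv); (28,18,cv); (28,24,cv); (28,25,cv); (29,23,cv); (29,24,cv); (29,25,cv)


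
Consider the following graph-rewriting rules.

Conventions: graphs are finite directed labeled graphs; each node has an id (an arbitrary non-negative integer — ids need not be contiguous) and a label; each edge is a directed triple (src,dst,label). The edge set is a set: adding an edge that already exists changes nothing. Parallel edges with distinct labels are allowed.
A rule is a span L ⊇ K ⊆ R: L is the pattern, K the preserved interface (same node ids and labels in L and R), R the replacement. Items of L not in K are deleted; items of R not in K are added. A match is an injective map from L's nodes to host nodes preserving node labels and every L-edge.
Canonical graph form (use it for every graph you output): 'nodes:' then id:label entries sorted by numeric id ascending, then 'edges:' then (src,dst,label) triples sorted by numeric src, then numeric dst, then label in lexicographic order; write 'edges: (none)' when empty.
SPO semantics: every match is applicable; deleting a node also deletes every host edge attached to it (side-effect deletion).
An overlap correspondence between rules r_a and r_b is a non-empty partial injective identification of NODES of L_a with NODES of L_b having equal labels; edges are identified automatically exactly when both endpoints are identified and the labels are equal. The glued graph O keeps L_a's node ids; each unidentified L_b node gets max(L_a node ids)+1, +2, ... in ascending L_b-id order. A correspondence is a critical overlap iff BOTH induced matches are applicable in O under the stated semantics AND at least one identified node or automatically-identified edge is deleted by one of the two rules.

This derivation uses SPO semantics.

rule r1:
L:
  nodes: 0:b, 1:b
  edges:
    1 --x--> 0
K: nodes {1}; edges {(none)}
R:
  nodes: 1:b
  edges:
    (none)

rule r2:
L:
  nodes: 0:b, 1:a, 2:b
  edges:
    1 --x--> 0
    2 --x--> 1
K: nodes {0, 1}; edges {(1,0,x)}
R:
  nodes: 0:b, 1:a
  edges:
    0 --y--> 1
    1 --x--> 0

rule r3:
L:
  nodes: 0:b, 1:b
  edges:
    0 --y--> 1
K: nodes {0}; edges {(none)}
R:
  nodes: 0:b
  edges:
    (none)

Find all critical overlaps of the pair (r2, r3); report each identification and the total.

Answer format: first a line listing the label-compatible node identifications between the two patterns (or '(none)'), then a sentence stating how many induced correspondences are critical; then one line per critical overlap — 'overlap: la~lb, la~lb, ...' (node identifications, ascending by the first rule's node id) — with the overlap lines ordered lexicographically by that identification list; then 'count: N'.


label-compatible node identifications between L(r2) and L(r3): 0~0, 0~1, 2~0, 2~1
5 of the induced correspondences are critical overlaps of r2 and r3.
overlap: 0~0, 2~1
overlap: 0~1
overlap: 0~1, 2~0
overlap: 2~0
overlap: 2~1
count: 5


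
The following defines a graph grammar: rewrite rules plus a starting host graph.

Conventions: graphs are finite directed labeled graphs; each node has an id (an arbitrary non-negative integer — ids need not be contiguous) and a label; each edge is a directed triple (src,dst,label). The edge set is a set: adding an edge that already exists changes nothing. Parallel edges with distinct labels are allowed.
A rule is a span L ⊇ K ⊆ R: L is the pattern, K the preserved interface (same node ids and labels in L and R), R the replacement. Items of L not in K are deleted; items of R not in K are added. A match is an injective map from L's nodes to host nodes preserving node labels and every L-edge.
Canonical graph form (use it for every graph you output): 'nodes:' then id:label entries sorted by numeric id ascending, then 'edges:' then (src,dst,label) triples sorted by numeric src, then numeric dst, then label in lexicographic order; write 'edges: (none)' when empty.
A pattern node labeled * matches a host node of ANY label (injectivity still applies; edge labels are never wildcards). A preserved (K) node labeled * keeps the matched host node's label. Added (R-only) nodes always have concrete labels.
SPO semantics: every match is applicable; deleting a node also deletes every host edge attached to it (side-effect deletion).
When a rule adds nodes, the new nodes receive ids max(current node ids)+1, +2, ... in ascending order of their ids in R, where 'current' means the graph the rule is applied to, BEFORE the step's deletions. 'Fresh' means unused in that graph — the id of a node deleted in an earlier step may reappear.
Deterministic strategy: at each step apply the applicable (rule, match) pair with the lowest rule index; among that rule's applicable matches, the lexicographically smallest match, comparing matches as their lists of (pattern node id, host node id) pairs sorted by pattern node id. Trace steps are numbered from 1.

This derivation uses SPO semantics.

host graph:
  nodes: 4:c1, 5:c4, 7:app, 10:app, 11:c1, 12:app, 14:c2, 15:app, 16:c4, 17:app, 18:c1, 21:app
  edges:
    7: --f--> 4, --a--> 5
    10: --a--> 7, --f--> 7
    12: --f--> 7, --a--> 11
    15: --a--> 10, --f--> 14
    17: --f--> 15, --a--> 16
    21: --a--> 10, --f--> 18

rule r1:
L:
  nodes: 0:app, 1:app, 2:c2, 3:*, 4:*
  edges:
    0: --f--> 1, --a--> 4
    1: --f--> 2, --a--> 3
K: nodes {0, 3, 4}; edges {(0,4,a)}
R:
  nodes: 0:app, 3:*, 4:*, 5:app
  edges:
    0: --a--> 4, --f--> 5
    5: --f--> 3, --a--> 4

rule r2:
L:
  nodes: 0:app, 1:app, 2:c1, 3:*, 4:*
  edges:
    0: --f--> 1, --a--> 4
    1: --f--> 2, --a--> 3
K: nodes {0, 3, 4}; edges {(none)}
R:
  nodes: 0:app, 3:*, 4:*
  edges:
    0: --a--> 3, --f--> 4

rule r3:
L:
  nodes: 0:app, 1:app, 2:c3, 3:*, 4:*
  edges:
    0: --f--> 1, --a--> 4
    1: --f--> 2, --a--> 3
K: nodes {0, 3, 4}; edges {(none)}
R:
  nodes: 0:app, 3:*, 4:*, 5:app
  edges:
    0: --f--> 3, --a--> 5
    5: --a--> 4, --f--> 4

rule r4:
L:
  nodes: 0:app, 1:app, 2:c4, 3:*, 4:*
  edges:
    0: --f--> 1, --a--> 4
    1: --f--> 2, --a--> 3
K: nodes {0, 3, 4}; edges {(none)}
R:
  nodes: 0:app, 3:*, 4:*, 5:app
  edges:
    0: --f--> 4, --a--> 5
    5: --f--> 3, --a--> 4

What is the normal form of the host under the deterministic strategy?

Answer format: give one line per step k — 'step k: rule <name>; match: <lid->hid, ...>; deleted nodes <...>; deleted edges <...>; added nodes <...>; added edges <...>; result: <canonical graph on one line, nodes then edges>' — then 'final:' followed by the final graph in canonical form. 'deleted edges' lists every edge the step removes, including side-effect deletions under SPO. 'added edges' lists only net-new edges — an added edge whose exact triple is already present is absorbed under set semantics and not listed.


step 1: rule r1; match: 0->17, 1->15, 2->14, 3->10, 4->16; deleted nodes 14, 15; deleted edges (15,10,a); (15,14,f); (17,15,f); added nodes 22; added edges (17,22,f); (22,10,f); (22,16,a); result: nodes: 4:c1, 5:c4, 7:app, 10:app, 11:c1, 12:app, 16:c4, 17:app, 18:c1, 21:app, 22:app edges: (7,4,f); (7,5,a); (10,7,a); (10,7,f); (12,7,f); (12,11,a); (17,16,a); (17,22,f); (21,10,a); (21,18,f); (22,10,f); (22,16,a)
step 2: rule r2; match: 0->12, 1->7, 2->4, 3->5, 4->11; deleted nodes 4, 7; deleted edges (7,4,f); (7,5,a); (10,7,a); (10,7,f); (12,7,f); (12,11,a); added nodes (none); added edges (12,5,a); (12,11,f); result: nodes: 5:c4, 10:app, 11:c1, 12:app, 16:c4, 17:app, 18:c1, 21:app, 22:app edges: (12,5,a); (12,11,f); (17,16,a); (17,22,f); (21,10,a); (21,18,f); (22,10,f); (22,16,a)
final:
nodes: 5:c4, 10:app, 11:c1, 12:app, 16:c4, 17:app, 18:c1, 21:app, 22:app
edges: (12,5,a); (12,11,f); (17,16,a); (17,22,f); (21,10,a); (21,18,f); (22,10,f); (22,16,a)


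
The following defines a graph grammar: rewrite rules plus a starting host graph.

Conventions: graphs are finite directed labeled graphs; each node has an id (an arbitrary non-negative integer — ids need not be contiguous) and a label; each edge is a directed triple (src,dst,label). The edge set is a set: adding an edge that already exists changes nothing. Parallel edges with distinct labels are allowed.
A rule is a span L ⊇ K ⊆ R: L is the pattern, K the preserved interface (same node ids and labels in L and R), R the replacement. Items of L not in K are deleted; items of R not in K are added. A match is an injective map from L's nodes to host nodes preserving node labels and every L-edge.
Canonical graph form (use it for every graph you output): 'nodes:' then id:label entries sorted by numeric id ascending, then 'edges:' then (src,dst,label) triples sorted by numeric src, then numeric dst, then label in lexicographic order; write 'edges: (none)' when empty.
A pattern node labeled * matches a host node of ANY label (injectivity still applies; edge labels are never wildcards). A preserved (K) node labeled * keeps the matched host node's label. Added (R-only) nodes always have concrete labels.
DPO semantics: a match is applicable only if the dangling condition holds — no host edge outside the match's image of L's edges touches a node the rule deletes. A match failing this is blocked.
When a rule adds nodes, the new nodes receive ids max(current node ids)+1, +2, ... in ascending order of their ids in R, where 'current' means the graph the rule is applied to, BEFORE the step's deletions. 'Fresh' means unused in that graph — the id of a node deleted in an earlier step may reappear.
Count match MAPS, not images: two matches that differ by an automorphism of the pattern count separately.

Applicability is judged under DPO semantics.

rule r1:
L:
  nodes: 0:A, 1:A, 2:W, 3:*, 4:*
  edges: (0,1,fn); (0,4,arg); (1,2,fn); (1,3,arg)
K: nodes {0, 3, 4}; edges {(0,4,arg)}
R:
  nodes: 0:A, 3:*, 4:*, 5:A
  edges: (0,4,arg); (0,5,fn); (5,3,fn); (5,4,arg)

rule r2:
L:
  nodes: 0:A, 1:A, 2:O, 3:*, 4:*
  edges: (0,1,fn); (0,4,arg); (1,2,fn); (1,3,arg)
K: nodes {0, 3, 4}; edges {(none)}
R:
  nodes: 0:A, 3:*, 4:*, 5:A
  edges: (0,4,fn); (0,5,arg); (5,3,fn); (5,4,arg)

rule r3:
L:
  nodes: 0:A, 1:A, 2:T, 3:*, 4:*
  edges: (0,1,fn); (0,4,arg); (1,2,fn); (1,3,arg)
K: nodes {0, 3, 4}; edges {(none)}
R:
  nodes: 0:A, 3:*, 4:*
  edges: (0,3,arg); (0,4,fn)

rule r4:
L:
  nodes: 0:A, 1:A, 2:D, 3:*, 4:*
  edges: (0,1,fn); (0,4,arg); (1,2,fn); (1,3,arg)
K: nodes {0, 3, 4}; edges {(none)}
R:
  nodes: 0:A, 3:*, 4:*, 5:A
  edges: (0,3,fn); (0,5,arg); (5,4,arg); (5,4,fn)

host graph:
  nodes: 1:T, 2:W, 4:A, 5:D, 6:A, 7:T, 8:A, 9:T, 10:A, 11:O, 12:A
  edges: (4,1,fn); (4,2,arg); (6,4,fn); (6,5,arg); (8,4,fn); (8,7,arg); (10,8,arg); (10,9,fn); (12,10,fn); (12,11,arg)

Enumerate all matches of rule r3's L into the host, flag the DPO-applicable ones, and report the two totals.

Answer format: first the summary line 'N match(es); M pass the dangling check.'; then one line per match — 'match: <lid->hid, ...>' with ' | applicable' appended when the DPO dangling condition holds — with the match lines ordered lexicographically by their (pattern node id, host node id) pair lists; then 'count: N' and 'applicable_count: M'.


3 match(es); 1 pass the dangling check.
match: 0->6, 1->4, 2->1, 3->2, 4->5
match: 0->8, 1->4, 2->1, 3->2, 4->7
match: 0->12, 1->10, 2->9, 3->8, 4->11 | applicable
count: 3
applicable_count: 1


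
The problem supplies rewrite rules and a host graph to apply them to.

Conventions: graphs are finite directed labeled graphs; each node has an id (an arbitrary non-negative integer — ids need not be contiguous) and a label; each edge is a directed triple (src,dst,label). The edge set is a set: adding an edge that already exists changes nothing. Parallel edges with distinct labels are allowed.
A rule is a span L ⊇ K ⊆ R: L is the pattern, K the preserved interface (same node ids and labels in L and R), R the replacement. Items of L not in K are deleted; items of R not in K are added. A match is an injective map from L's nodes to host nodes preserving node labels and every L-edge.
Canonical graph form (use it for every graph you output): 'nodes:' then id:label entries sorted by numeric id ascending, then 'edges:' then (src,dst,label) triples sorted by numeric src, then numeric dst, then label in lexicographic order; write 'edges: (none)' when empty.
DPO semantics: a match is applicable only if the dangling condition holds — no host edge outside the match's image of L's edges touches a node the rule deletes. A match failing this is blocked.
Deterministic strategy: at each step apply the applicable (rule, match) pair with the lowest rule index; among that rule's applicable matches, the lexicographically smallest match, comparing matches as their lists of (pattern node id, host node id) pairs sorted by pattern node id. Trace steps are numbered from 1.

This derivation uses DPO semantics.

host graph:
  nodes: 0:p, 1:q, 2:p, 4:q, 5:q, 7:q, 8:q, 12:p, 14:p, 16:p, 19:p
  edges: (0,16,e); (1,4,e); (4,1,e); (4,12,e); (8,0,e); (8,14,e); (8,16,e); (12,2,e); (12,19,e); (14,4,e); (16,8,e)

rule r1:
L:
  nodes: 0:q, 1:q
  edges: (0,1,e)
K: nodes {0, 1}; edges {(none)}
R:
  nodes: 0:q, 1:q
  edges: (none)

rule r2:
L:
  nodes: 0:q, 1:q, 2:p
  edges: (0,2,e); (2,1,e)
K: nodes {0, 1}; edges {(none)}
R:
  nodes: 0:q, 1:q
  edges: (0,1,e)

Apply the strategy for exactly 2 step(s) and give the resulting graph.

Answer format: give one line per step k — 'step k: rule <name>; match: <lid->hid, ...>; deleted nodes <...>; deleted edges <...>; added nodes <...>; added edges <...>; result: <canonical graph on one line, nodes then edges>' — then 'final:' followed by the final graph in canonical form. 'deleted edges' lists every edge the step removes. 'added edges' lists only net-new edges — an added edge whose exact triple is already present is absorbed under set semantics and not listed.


step 1: rule r1; match: 0->1, 1->4; deleted nodes (none); deleted edges (1,4,e); added nodes (none); added edges (none); result: nodes: 0:p, 1:q, 2:p, 4:q, 5:q, 7:q, 8:q, 12:p, 14:p, 16:p, 19:p edges: (0,16,e); (4,1,e); (4,12,e); (8,0,e); (8,14,e); (8,16,e); (12,2,e); (12,19,e); (14,4,e); (16,8,e)
step 2: rule r1; match: 0->4, 1->1; deleted nodes (none); deleted edges (4,1,e); added nodes (none); added edges (none); result: nodes: 0:p, 1:q, 2:p, 4:q, 5:q, 7:q, 8:q, 12:p, 14:p, 16:p, 19:p edges: (0,16,e); (4,12,e); (8,0,e); (8,14,e); (8,16,e); (12,2,e); (12,19,e); (14,4,e); (16,8,e)
final:
nodes: 0:p, 1:q, 2:p, 4:q, 5:q, 7:q, 8:q, 12:p, 14:p, 16:p, 19:p
edges: (0,16,e); (4,12,e); (8,0,e); (8,14,e); (8,16,e); (12,2,e); (12,19,e); (14,4,e); (16,8,e)
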